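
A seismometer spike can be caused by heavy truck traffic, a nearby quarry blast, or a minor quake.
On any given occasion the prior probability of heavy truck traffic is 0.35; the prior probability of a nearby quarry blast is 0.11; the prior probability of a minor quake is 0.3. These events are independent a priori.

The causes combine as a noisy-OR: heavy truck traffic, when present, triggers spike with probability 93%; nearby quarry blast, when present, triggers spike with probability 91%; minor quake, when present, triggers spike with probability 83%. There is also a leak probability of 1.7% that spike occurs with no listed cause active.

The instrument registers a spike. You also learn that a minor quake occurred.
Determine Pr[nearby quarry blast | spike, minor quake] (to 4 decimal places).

Under noisy-OR, P(spike | causes) = 1 − (1−0.017)·∏(1−qᵢ) over the active causes.
P(spike | minor quake) = 0.83289×0.65×0.89 + 0.98496×0.65×0.11 + 0.988302×0.35×0.89 + 0.998947×0.35×0.11 = 0.481827 + 0.070425 + 0.307856 + 0.038459 = 0.898567
Restricting to configurations with nearby quarry blast present: 0.070425 + 0.038459 = 0.108884.
So P(nearby quarry blast | spike, minor quake) = 0.108884/0.898567 ≈ 0.1212.

Pr[nearby quarry blast | spike, minor quake] ≈ 0.1212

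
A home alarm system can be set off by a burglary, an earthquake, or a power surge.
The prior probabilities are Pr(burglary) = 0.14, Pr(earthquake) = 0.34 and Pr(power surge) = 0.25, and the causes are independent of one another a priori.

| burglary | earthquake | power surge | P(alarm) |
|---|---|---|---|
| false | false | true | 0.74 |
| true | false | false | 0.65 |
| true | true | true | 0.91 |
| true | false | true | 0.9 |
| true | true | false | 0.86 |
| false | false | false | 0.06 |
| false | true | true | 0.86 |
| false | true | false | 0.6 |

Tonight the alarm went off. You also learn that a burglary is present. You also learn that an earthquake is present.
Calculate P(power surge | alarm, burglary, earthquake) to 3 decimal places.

P(power surge | alarm, burglary, earthquake) ≈ 0.261

Sum P(alarm|·) weighted by the priors over both values of power surge:
  P(alarm | burglary, earthquake) = 0.86×0.75 + 0.91×0.25
        = 0.645000 + 0.227500 = 0.872500
Keeping only the power surge-present terms gives 0.227500, so
  P(power surge | alarm, burglary, earthquake) = 0.227500 / 0.872500 ≈ 0.261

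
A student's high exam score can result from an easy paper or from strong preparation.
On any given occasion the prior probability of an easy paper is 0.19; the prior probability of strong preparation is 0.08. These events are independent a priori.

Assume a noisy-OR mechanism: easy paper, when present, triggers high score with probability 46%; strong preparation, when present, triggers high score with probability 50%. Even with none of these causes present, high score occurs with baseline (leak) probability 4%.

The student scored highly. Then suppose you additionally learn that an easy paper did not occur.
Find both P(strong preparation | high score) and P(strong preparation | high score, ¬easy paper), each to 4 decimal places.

P(strong preparation | high score) ≈ 0.2828; P(strong preparation | high score, ¬easy paper) ≈ 0.5306

Under noisy-OR, P(high score | causes) = 1 − (1−0.04)·∏(1−qᵢ) over the active causes.
Weight on strong preparation=true, given the evidence: 0.033696 + 0.011260 = 0.044956
Normalizer over all consistent configurations: 0.04·0.81·0.92 + 0.52·0.81·0.08 + 0.4816·0.19·0.92 + 0.7408·0.19·0.08 = 0.158948
Posterior = 0.044956 / 0.158948 ≈ 0.2828

Now condition on the additional information:
For the numerator, keep only strong preparation=true terms: 0.52·0.08 = 0.041600
Denominator P(high score | ¬easy paper): 0.04·0.92 + 0.52·0.08 = 0.078400
P(strong preparation | high score, ¬easy paper) = 0.041600/0.078400 ≈ 0.5306
With easy paper excluded, strong preparation must carry more of the explanatory weight for the high score.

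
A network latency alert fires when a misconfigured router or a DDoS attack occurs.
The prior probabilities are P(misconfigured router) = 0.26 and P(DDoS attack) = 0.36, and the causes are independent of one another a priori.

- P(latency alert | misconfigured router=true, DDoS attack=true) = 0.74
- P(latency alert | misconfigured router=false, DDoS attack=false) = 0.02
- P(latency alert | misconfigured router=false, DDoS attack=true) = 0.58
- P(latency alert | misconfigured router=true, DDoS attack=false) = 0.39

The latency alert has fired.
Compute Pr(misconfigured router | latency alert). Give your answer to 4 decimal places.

Pr(misconfigured router | latency alert) ≈ 0.4500

P(latency alert) = 0.02·0.74·0.64 + 0.58·0.74·0.36 + 0.39·0.26·0.64 + 0.74·0.26·0.36 = 0.009472 + 0.154512 + 0.064896 + 0.069264 = 0.298144
Of this, 0.134160 comes from 0.064896 + 0.069264 (the misconfigured router=true cases).
P(misconfigured router | latency alert) = 0.134160 / 0.298144 ≈ 0.4500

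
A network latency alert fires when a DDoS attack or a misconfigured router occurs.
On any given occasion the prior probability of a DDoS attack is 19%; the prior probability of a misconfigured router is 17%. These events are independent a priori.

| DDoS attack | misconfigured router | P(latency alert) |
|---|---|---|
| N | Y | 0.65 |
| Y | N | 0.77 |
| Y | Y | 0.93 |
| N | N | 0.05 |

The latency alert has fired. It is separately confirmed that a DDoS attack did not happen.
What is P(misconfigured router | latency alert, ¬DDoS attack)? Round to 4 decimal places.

Numerator (weight on configurations with misconfigured router): 0.65*0.17 = 0.110500
Denominator P(latency alert | ¬DDoS attack): 0.05*0.83 + 0.65*0.17 = 0.152000
Posterior = 0.110500 / 0.152000 ≈ 0.7270

P(misconfigured router | latency alert, ¬DDoS attack) ≈ 0.7270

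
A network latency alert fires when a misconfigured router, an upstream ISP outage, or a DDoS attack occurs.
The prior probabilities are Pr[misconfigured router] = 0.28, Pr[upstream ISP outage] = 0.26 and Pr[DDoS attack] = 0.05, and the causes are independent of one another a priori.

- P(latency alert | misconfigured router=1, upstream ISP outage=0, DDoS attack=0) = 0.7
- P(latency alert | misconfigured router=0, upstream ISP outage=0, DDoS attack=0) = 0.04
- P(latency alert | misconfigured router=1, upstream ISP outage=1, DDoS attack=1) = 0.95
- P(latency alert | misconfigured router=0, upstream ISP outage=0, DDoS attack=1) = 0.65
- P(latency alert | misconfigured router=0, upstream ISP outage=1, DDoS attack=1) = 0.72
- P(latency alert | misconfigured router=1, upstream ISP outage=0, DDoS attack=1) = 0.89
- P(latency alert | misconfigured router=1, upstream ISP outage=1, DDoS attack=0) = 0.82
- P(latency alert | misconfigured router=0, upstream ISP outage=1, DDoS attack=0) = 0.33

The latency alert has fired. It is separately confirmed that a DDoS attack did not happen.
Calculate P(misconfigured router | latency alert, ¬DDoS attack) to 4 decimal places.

P(misconfigured router | latency alert, ¬DDoS attack) ≈ 0.7113

By total probability over the 4 (misconfigured router, upstream ISP outage) configurations:
  P(latency alert | ¬DDoS attack) = 0.04*0.72*0.74 + 0.33*0.72*0.26 + 0.7*0.28*0.74 + 0.82*0.28*0.26
        = 0.021312 + 0.061776 + 0.145040 + 0.059696 = 0.287824
The terms with misconfigured router present sum to 0.204736, so
  P(misconfigured router | latency alert, ¬DDoS attack) = 0.204736 / 0.287824 ≈ 0.7113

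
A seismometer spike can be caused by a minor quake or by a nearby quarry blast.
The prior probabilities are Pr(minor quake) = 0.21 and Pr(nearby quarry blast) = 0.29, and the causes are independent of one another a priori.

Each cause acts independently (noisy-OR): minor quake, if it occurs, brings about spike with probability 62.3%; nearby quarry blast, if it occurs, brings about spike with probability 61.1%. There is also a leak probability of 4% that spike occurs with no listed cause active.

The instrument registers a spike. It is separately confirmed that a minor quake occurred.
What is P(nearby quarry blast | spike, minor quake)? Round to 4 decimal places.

Under noisy-OR, P(spike | causes) = 1 − (1−0.04)·∏(1−qᵢ) over the active causes.
Weight on nearby quarry blast=true, given the evidence: 0.859213·0.29 = 0.249172
Normalizer over all consistent configurations: 0.63808·0.71 + 0.859213·0.29 = 0.702209
Posterior = 0.249172 / 0.702209 ≈ 0.3548

P(nearby quarry blast | spike, minor quake) ≈ 0.3548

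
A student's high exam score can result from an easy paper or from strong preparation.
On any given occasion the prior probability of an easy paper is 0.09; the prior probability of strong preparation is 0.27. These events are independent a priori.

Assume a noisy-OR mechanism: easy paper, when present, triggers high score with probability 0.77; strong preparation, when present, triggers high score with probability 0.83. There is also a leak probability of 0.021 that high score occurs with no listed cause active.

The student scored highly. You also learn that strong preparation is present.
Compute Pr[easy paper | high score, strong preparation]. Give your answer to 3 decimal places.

Pr[easy paper | high score, strong preparation] ≈ 0.102

Under noisy-OR, P(high score | causes) = 1 − (1−0.021)·∏(1−qᵢ) over the active causes.
Numerator (weight on configurations with easy paper): 0.961721·0.09 = 0.086555
Normalizer over all consistent configurations: 0.83357·0.91 + 0.961721·0.09 = 0.845104
Posterior = 0.086555 / 0.845104 ≈ 0.102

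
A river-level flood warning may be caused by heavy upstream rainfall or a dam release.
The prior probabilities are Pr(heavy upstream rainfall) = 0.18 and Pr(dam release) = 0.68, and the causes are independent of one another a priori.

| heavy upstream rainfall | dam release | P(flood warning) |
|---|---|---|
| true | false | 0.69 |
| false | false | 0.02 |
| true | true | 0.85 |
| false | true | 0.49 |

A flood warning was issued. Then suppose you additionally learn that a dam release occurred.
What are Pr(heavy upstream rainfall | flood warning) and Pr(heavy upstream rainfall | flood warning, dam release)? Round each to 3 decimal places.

P(flood warning) = 0.02·0.82·0.32 + 0.49·0.82·0.68 + 0.69·0.18·0.32 + 0.85·0.18·0.68 = 0.005248 + 0.273224 + 0.039744 + 0.104040 = 0.422256
The heavy upstream rainfall-present share is 0.039744 + 0.104040 = 0.143784.
So P(heavy upstream rainfall | flood warning) = 0.143784/0.422256 ≈ 0.341.

With the extra evidence:
By total probability over both values of heavy upstream rainfall:
  P(flood warning | dam release) = 0.49*0.82 + 0.85*0.18
        = 0.401800 + 0.153000 = 0.554800
Configurations with heavy upstream rainfall contribute 0.153000, so
  P(heavy upstream rainfall | flood warning, dam release) = 0.153000 / 0.554800 ≈ 0.276
— dam release explains away the evidence for heavy upstream rainfall.

Pr(heavy upstream rainfall | flood warning) ≈ 0.341; Pr(heavy upstream rainfall | flood warning, dam release) ≈ 0.276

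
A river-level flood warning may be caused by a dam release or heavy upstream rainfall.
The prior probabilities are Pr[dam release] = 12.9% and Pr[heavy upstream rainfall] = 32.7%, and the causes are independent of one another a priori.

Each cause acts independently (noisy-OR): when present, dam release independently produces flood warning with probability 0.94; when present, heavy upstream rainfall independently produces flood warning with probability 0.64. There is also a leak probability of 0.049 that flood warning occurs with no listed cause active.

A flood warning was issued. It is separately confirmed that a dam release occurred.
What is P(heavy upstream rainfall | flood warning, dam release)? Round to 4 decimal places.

Under noisy-OR, P(flood warning | causes) = 1 − (1−0.049)·∏(1−qᵢ) over the active causes.
P(flood warning | dam release) = 0.94294×0.673 + 0.979458×0.327 = 0.634599 + 0.320283 = 0.954882
Restricting to configurations with heavy upstream rainfall present: 0.979458×0.327 = 0.320283.
P(heavy upstream rainfall | flood warning, dam release) = 0.320283 / 0.954882 ≈ 0.3354

P(heavy upstream rainfall | flood warning, dam release) ≈ 0.3354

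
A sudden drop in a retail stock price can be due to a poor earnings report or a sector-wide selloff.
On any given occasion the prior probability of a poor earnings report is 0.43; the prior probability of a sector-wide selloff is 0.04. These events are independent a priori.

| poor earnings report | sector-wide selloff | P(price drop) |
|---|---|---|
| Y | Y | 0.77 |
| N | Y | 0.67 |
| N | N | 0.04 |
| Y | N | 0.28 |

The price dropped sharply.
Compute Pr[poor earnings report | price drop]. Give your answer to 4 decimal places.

Pr[poor earnings report | price drop] ≈ 0.7761

P(price drop) = 0.04*0.57*0.96 + 0.67*0.57*0.04 + 0.28*0.43*0.96 + 0.77*0.43*0.04 = 0.021888 + 0.015276 + 0.115584 + 0.013244 = 0.165992
Restricting to configurations with poor earnings report present: 0.115584 + 0.013244 = 0.128828.
P(poor earnings report | price drop) = 0.128828 / 0.165992 ≈ 0.7761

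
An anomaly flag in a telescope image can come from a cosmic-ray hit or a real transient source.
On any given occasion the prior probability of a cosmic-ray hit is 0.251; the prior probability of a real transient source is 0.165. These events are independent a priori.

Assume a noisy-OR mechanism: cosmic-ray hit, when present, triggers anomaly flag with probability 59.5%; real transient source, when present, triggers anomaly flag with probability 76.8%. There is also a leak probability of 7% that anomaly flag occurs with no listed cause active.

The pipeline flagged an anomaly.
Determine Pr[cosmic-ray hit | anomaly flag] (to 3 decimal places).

Under noisy-OR, P(anomaly flag | causes) = 1 − (1−0.07)·∏(1−qᵢ) over the active causes.
P(anomaly flag) = 0.07×0.749×0.835 + 0.78424×0.749×0.165 + 0.62335×0.251×0.835 + 0.912617×0.251×0.165 = 0.043779 + 0.096920 + 0.130645 + 0.037796 = 0.309140
Of this, 0.168441 comes from 0.130645 + 0.037796 (the cosmic-ray hit=true cases).
P(cosmic-ray hit | anomaly flag) = 0.168441 / 0.309140 ≈ 0.545

Pr[cosmic-ray hit | anomaly flag] ≈ 0.545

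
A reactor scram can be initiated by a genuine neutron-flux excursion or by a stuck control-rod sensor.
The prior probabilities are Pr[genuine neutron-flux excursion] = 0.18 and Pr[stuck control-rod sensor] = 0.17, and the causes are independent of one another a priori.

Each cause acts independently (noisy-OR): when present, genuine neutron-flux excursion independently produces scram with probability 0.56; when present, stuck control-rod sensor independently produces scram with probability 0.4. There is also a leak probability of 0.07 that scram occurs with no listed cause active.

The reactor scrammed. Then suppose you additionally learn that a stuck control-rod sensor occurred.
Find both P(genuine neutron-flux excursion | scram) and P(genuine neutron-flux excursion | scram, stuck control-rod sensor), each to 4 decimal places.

Under noisy-OR, P(scram | causes) = 1 − (1−0.07)·∏(1−qᵢ) over the active causes.
Numerator (weight on configurations with genuine neutron-flux excursion): 0.088266 + 0.023087 = 0.111353
Normalizer over all consistent configurations: 0.07*0.82*0.83 + 0.442*0.82*0.17 + 0.5908*0.18*0.83 + 0.75448*0.18*0.17 = 0.220610
P(genuine neutron-flux excursion | scram) = 0.111353/0.220610 ≈ 0.5048

Now condition on the additional information:
Sum P(scram|·) weighted by the priors over both values of genuine neutron-flux excursion:
  P(scram | stuck control-rod sensor) = 0.442×0.82 + 0.75448×0.18
        = 0.362440 + 0.135806 = 0.498246
Configurations with genuine neutron-flux excursion contribute 0.135806, so
  P(genuine neutron-flux excursion | scram, stuck control-rod sensor) = 0.135806 / 0.498246 ≈ 0.2726
This is intercausal reasoning (explaining away): once stuck control-rod sensor accounts for the scram, genuine neutron-flux excursion becomes less likely.

P(genuine neutron-flux excursion | scram) ≈ 0.5048; P(genuine neutron-flux excursion | scram, stuck control-rod sensor) ≈ 0.2726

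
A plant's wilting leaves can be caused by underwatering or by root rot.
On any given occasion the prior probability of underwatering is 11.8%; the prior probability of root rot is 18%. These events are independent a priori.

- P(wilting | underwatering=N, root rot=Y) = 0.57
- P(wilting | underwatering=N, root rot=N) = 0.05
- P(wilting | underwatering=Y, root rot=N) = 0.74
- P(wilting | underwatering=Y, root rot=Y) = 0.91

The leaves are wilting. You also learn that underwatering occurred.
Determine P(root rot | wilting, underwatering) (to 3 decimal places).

By total probability over both values of root rot:
  P(wilting | underwatering) = 0.74*0.82 + 0.91*0.18
        = 0.606800 + 0.163800 = 0.770600
Keeping only the root rot-present terms gives 0.163800, so
  P(root rot | wilting, underwatering) = 0.163800 / 0.770600 ≈ 0.213

P(root rot | wilting, underwatering) ≈ 0.213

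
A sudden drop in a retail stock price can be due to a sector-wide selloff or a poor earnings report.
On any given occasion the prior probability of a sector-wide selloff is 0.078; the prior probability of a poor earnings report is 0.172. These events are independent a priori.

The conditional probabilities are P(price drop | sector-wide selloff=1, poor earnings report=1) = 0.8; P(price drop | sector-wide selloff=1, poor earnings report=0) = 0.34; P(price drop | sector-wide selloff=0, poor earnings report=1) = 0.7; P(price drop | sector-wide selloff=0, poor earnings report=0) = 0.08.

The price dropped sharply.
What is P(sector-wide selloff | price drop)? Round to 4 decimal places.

P(price drop) = 0.08×0.922×0.828 + 0.7×0.922×0.172 + 0.34×0.078×0.828 + 0.8×0.078×0.172 = 0.061073 + 0.111009 + 0.021959 + 0.010733 = 0.204774
Of this, 0.032692 comes from 0.021959 + 0.010733 (the sector-wide selloff=true cases).
P(sector-wide selloff | price drop) = 0.032692 / 0.204774 ≈ 0.1596

P(sector-wide selloff | price drop) ≈ 0.1596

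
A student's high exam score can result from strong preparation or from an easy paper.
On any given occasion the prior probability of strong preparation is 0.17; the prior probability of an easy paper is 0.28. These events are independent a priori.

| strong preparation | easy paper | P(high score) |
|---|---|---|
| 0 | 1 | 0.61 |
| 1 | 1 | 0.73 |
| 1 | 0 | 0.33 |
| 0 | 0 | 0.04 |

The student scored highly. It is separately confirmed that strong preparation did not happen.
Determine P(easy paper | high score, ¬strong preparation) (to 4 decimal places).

P(easy paper | high score, ¬strong preparation) ≈ 0.8557

Weight on easy paper=true, given the evidence: 0.61×0.28 = 0.170800
The normalizing constant is 0.04×0.72 + 0.61×0.28 = 0.199600
P(easy paper | high score, ¬strong preparation) = 0.170800/0.199600 ≈ 0.8557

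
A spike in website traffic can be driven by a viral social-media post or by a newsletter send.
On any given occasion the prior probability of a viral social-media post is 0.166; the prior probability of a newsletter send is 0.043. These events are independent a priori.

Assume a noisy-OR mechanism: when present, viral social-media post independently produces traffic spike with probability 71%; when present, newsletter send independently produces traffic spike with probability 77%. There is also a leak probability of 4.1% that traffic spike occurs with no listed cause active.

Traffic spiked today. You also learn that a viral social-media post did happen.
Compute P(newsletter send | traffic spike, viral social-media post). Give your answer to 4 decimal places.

P(newsletter send | traffic spike, viral social-media post) ≈ 0.0551

Under noisy-OR, P(traffic spike | causes) = 1 − (1−0.041)·∏(1−qᵢ) over the active causes.
By total probability over both values of newsletter send:
  P(traffic spike | viral social-media post) = 0.72189*0.957 + 0.936035*0.043
        = 0.690849 + 0.040250 = 0.731099
Configurations with newsletter send contribute 0.040250, so
  P(newsletter send | traffic spike, viral social-media post) = 0.040250 / 0.731099 ≈ 0.0551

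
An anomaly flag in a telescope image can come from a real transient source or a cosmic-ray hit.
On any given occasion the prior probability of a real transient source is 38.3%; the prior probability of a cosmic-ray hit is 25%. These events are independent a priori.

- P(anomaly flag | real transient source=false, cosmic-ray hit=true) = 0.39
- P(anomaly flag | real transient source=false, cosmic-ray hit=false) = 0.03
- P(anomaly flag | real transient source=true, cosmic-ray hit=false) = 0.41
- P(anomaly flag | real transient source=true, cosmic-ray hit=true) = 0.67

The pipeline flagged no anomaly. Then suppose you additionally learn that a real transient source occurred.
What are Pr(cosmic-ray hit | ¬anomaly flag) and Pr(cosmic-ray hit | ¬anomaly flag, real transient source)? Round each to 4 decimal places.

Pr(cosmic-ray hit | ¬anomaly flag) ≈ 0.1689; Pr(cosmic-ray hit | ¬anomaly flag, real transient source) ≈ 0.1571

By total probability over the 4 (real transient source, cosmic-ray hit) configurations:
  P(¬anomaly flag) = 0.97·0.617·0.75 + 0.61·0.617·0.25 + 0.59·0.383·0.75 + 0.33·0.383·0.25
        = 0.448867 + 0.094092 + 0.169478 + 0.031598 = 0.744035
The terms with cosmic-ray hit present sum to 0.125690, so
  P(cosmic-ray hit | ¬anomaly flag) = 0.125690 / 0.744035 ≈ 0.1689

Now condition on the additional information:
P(¬anomaly flag | real transient source) = 0.59×0.75 + 0.33×0.25 = 0.442500 + 0.082500 = 0.525000
The cosmic-ray hit-present share is 0.33×0.25 = 0.082500.
P(cosmic-ray hit | ¬anomaly flag, real transient source) = 0.082500 / 0.525000 ≈ 0.1571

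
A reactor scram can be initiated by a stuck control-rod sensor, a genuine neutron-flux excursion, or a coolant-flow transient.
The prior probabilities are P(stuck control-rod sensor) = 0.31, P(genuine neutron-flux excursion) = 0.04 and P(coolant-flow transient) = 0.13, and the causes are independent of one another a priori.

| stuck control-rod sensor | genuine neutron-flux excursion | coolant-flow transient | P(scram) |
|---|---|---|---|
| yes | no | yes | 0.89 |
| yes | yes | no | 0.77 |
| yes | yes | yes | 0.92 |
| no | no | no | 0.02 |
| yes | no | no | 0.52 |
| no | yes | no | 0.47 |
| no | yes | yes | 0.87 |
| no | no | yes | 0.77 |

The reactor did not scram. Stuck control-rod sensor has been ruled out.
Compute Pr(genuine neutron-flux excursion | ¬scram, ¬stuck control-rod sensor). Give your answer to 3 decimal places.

Pr(genuine neutron-flux excursion | ¬scram, ¬stuck control-rod sensor) ≈ 0.022

Numerator (weight on configurations with genuine neutron-flux excursion): 0.018444 + 0.000676 = 0.019120
Normalizer over all consistent configurations: 0.98*0.96*0.87 + 0.23*0.96*0.13 + 0.53*0.04*0.87 + 0.13*0.04*0.13 = 0.866320
Posterior = 0.019120 / 0.866320 ≈ 0.022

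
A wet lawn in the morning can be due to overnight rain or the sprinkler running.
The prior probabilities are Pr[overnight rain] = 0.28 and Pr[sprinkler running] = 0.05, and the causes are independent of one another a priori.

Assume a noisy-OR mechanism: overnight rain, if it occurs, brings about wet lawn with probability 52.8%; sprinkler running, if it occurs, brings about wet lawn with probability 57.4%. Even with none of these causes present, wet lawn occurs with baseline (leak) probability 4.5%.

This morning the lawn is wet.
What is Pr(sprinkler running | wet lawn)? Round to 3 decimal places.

Under noisy-OR, P(wet lawn | causes) = 1 − (1−0.045)·∏(1−qᵢ) over the active causes.
Enumerate the 4 (overnight rain, sprinkler running) configurations and weight by the priors:
  P(wet lawn) = 0.045*0.72*0.95 + 0.59317*0.72*0.05 + 0.54924*0.28*0.95 + 0.807976*0.28*0.05
        = 0.030780 + 0.021354 + 0.146098 + 0.011312 = 0.209544
Keeping only the sprinkler running-present terms gives 0.032666, so
  P(sprinkler running | wet lawn) = 0.032666 / 0.209544 ≈ 0.156

Pr(sprinkler running | wet lawn) ≈ 0.156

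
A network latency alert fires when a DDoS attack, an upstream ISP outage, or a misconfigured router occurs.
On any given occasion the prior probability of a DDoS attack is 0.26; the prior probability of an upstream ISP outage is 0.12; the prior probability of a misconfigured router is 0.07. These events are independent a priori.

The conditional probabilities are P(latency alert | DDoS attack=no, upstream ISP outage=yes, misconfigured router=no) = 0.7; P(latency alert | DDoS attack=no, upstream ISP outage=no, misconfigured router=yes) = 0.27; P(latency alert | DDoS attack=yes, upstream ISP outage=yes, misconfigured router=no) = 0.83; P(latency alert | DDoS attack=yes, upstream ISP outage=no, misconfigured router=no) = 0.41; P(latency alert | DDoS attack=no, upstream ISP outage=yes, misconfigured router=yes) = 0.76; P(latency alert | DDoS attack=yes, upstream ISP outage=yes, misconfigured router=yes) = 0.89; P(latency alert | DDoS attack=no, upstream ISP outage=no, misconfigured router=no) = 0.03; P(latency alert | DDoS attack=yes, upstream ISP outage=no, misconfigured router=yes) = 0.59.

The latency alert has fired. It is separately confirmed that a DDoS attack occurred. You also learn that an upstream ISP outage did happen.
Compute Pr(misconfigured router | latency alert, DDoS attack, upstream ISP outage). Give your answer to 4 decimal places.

Pr(misconfigured router | latency alert, DDoS attack, upstream ISP outage) ≈ 0.0747

Numerator (weight on configurations with misconfigured router): 0.89×0.07 = 0.062300
The normalizing constant is 0.83×0.93 + 0.89×0.07 = 0.834200
P(misconfigured router | latency alert, DDoS attack, upstream ISP outage) = 0.062300/0.834200 ≈ 0.0747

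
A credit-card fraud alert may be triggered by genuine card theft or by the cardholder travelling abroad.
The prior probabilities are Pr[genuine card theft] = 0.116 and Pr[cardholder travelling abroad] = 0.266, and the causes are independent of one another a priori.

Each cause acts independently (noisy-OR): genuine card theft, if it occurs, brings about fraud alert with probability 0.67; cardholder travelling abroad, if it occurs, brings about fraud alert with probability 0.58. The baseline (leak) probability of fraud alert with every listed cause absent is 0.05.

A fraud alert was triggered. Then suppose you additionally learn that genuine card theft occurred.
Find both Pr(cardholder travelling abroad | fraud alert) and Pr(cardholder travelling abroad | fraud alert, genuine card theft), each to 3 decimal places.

Under noisy-OR, P(fraud alert | causes) = 1 − (1−0.05)·∏(1−qᵢ) over the active causes.
Numerator (weight on configurations with cardholder travelling abroad): 0.141322 + 0.026793 = 0.168115
Denominator P(fraud alert): 0.05×0.884×0.734 + 0.601×0.884×0.266 + 0.6865×0.116×0.734 + 0.86833×0.116×0.266 = 0.259009
P(cardholder travelling abroad | fraud alert) = 0.168115/0.259009 ≈ 0.649

With the extra evidence:
Sum P(fraud alert|·) weighted by the priors over both values of cardholder travelling abroad:
  P(fraud alert | genuine card theft) = 0.6865×0.734 + 0.86833×0.266
        = 0.503891 + 0.230976 = 0.734867
The terms with cardholder travelling abroad present sum to 0.230976, so
  P(cardholder travelling abroad | fraud alert, genuine card theft) = 0.230976 / 0.734867 ≈ 0.314
This is intercausal reasoning (explaining away): once genuine card theft accounts for the fraud alert, cardholder travelling abroad becomes less likely.

Pr(cardholder travelling abroad | fraud alert) ≈ 0.649; Pr(cardholder travelling abroad | fraud alert, genuine card theft) ≈ 0.314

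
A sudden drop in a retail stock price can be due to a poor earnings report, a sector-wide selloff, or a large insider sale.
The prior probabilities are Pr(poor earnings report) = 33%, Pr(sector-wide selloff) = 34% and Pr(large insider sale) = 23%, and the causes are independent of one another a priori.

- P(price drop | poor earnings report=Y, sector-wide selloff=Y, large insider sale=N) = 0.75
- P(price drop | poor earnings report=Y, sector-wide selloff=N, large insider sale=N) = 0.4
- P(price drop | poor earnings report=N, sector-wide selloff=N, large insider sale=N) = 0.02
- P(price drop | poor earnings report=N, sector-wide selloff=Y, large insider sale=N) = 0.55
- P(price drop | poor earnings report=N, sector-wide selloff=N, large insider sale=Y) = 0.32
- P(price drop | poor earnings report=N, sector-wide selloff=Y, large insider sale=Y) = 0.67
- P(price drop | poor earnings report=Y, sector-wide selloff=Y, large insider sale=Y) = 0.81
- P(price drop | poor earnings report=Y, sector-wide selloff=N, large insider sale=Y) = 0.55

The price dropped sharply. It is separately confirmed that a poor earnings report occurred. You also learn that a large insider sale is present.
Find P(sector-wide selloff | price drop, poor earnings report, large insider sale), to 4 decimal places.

P(sector-wide selloff | price drop, poor earnings report, large insider sale) ≈ 0.4314

Numerator (weight on configurations with sector-wide selloff): 0.81·0.34 = 0.275400
Denominator P(price drop | poor earnings report, large insider sale): 0.55·0.66 + 0.81·0.34 = 0.638400
Posterior = 0.275400 / 0.638400 ≈ 0.4314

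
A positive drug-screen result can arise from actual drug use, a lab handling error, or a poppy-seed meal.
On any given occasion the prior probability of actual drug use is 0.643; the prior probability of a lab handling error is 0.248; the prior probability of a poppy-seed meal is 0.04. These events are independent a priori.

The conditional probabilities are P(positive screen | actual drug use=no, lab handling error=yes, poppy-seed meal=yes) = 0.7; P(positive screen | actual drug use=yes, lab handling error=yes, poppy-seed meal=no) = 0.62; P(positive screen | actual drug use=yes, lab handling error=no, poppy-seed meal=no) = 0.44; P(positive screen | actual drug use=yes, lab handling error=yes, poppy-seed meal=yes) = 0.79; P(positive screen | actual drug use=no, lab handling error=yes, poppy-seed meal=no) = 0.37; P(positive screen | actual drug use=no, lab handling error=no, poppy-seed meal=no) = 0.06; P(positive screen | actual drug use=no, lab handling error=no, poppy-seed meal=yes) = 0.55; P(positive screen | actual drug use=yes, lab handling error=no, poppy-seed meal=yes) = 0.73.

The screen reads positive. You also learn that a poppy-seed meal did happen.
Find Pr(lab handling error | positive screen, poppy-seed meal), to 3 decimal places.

Pr(lab handling error | positive screen, poppy-seed meal) ≈ 0.273

P(positive screen | poppy-seed meal) = 0.55*0.357*0.752 + 0.7*0.357*0.248 + 0.73*0.643*0.752 + 0.79*0.643*0.248 = 0.147655 + 0.061975 + 0.352981 + 0.125977 = 0.688588
The lab handling error-present share is 0.061975 + 0.125977 = 0.187952.
P(lab handling error | positive screen, poppy-seed meal) = 0.187952 / 0.688588 ≈ 0.273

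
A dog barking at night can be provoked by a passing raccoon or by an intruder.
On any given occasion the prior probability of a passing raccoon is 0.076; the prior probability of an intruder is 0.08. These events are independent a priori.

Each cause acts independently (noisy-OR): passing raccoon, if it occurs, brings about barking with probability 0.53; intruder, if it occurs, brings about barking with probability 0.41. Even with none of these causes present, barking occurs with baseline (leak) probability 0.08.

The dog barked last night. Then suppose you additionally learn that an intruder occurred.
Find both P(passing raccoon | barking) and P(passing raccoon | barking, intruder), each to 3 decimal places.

Under noisy-OR, P(barking | causes) = 1 − (1−0.08)·∏(1−qᵢ) over the active causes.
For the numerator, keep only passing raccoon=true terms: 0.039687 + 0.004529 = 0.044216
Denominator P(barking): 0.08·0.924·0.92 + 0.4572·0.924·0.08 + 0.5676·0.076·0.92 + 0.744884·0.076·0.08 = 0.146018
P(passing raccoon | barking) = 0.044216/0.146018 ≈ 0.303

With the extra evidence:
For the numerator, keep only passing raccoon=true terms: 0.744884·0.076 = 0.056611
Denominator P(barking | intruder): 0.4572·0.924 + 0.744884·0.076 = 0.479064
P(passing raccoon | barking, intruder) = 0.056611/0.479064 ≈ 0.118
— intruder explains away the evidence for passing raccoon.

P(passing raccoon | barking) ≈ 0.303; P(passing raccoon | barking, intruder) ≈ 0.118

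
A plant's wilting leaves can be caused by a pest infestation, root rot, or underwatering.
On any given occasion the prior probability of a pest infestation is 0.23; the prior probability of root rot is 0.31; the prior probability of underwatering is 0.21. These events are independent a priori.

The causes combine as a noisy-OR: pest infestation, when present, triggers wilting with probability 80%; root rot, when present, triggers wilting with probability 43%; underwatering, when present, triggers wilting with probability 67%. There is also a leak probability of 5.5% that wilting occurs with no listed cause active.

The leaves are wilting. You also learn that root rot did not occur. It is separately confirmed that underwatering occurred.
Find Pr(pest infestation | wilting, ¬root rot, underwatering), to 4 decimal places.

Pr(pest infestation | wilting, ¬root rot, underwatering) ≈ 0.2893

Under noisy-OR, P(wilting | causes) = 1 − (1−0.055)·∏(1−qᵢ) over the active causes.
P(wilting | ¬root rot, underwatering) = 0.68815×0.77 + 0.93763×0.23 = 0.529876 + 0.215655 = 0.745531
The pest infestation-present share is 0.93763×0.23 = 0.215655.
P(pest infestation | wilting, ¬root rot, underwatering) = 0.215655 / 0.745531 ≈ 0.2893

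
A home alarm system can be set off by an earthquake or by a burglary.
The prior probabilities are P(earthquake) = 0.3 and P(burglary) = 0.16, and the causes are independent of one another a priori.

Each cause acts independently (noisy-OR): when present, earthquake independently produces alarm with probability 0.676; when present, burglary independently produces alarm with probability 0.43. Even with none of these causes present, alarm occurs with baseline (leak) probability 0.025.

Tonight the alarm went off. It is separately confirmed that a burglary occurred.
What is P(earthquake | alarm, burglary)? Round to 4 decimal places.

Under noisy-OR, P(alarm | causes) = 1 − (1−0.025)·∏(1−qᵢ) over the active causes.
Numerator (weight on configurations with earthquake): 0.819937×0.3 = 0.245981
Denominator P(alarm | burglary): 0.44425×0.7 + 0.819937×0.3 = 0.556956
Posterior = 0.245981 / 0.556956 ≈ 0.4417

P(earthquake | alarm, burglary) ≈ 0.4417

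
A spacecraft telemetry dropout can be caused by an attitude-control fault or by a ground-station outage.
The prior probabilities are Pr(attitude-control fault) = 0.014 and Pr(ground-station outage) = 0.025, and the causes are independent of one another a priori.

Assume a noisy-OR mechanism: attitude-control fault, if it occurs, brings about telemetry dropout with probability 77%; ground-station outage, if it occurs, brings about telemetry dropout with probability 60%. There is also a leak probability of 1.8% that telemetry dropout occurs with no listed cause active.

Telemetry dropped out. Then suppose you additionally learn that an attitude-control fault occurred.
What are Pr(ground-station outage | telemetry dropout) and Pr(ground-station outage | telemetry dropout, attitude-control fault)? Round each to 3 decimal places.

Under noisy-OR, P(telemetry dropout | causes) = 1 − (1−0.018)·∏(1−qᵢ) over the active causes.
Sum P(telemetry dropout|·) weighted by the priors over the 4 (attitude-control fault, ground-station outage) configurations:
  P(telemetry dropout) = 0.018*0.986*0.975 + 0.6072*0.986*0.025 + 0.77414*0.014*0.975 + 0.909656*0.014*0.025
        = 0.017304 + 0.014967 + 0.010567 + 0.000318 = 0.043156
Keeping only the ground-station outage-present terms gives 0.015285, so
  P(ground-station outage | telemetry dropout) = 0.015285 / 0.043156 ≈ 0.354

Now condition on the additional information:
Enumerate both values of ground-station outage and weight by the priors:
  P(telemetry dropout | attitude-control fault) = 0.77414×0.975 + 0.909656×0.025
        = 0.754787 + 0.022741 = 0.777528
The terms with ground-station outage present sum to 0.022741, so
  P(ground-station outage | telemetry dropout, attitude-control fault) = 0.022741 / 0.777528 ≈ 0.029

Pr(ground-station outage | telemetry dropout) ≈ 0.354; Pr(ground-station outage | telemetry dropout, attitude-control fault) ≈ 0.029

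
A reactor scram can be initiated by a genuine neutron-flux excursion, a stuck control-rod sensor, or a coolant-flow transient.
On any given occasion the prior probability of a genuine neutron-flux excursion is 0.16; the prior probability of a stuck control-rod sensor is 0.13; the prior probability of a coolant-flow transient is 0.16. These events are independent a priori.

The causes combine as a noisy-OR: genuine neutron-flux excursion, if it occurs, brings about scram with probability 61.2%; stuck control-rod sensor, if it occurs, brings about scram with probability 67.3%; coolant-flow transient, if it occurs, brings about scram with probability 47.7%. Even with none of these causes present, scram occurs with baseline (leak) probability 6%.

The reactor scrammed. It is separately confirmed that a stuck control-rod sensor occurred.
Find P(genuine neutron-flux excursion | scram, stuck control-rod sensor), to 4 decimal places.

Under noisy-OR, P(scram | causes) = 1 − (1−0.06)·∏(1−qᵢ) over the active causes.
Weight on genuine neutron-flux excursion=true, given the evidence: 0.118371 + 0.024003 = 0.142374
Denominator P(scram | stuck control-rod sensor): 0.69262×0.84×0.84 + 0.83924×0.84×0.16 + 0.880737×0.16×0.84 + 0.937625×0.16×0.16 = 0.743881
Posterior = 0.142374 / 0.743881 ≈ 0.1914

P(genuine neutron-flux excursion | scram, stuck control-rod sensor) ≈ 0.1914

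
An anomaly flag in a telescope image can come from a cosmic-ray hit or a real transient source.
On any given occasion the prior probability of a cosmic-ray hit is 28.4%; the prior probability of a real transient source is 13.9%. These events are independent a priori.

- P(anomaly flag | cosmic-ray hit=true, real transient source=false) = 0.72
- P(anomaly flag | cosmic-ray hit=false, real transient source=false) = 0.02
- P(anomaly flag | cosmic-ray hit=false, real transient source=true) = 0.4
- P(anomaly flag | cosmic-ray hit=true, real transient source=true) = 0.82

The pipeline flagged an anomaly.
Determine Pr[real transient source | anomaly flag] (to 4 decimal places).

P(anomaly flag) = 0.02*0.716*0.861 + 0.4*0.716*0.139 + 0.72*0.284*0.861 + 0.82*0.284*0.139 = 0.012330 + 0.039810 + 0.176057 + 0.032370 = 0.260567
The real transient source-present share is 0.039810 + 0.032370 = 0.072180.
Hence the posterior is 0.072180/0.260567 ≈ 0.2770.

Pr[real transient source | anomaly flag] ≈ 0.2770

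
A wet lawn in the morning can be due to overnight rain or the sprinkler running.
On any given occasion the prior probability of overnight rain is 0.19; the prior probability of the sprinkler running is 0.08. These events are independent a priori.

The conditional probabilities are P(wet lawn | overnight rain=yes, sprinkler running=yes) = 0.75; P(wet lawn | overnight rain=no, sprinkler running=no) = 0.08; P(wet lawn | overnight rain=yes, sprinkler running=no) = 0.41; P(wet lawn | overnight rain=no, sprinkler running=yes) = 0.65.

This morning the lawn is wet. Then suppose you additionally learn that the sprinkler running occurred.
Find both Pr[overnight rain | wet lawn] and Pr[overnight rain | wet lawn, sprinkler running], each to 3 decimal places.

P(wet lawn) = 0.08*0.81*0.92 + 0.65*0.81*0.08 + 0.41*0.19*0.92 + 0.75*0.19*0.08 = 0.059616 + 0.042120 + 0.071668 + 0.011400 = 0.184804
Restricting to configurations with overnight rain present: 0.071668 + 0.011400 = 0.083068.
Hence the posterior is 0.083068/0.184804 ≈ 0.449.

With the extra evidence:
By total probability over both values of overnight rain:
  P(wet lawn | sprinkler running) = 0.65×0.81 + 0.75×0.19
        = 0.526500 + 0.142500 = 0.669000
The terms with overnight rain present sum to 0.142500, so
  P(overnight rain | wet lawn, sprinkler running) = 0.142500 / 0.669000 ≈ 0.213
Conditioning on sprinkler running lowers the posterior on overnight rain: the classic explaining-away effect in a common-effect structure.

Pr[overnight rain | wet lawn] ≈ 0.449; Pr[overnight rain | wet lawn, sprinkler running] ≈ 0.213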